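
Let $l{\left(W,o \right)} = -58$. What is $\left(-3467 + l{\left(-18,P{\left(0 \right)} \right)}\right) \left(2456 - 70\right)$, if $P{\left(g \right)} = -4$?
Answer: $-8410650$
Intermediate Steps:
$\left(-3467 + l{\left(-18,P{\left(0 \right)} \right)}\right) \left(2456 - 70\right) = \left(-3467 - 58\right) \left(2456 - 70\right) = \left(-3525\right) 2386 = -8410650$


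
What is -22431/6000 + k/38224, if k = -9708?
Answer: -19076053/4778000 ≈ -3.9925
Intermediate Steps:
-22431/6000 + k/38224 = -22431/6000 - 9708/38224 = -22431*1/6000 - 9708*1/38224 = -7477/2000 - 2427/9556 = -19076053/4778000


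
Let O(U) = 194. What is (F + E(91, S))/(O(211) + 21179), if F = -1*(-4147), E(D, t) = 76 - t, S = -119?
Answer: 4342/21373 ≈ 0.20315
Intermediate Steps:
F = 4147
(F + E(91, S))/(O(211) + 21179) = (4147 + (76 - 1*(-119)))/(194 + 21179) = (4147 + (76 + 119))/21373 = (4147 + 195)*(1/21373) = 4342*(1/21373) = 4342/21373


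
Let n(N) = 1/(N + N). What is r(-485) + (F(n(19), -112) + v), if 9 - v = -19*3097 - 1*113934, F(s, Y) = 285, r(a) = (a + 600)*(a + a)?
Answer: 61521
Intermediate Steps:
r(a) = 2*a*(600 + a) (r(a) = (600 + a)*(2*a) = 2*a*(600 + a))
n(N) = 1/(2*N)
v = 172786 (v = 9 - (-19*3097 - 1*113934) = 9 - (-58843 - 113934) = 9 - 1*(-172777) = 9 + 172777 = 172786)
r(-485) + (F(n(19), -112) + v) = 2*(-485)*(600 - 485) + (285 + 172786) = 2*(-485)*115 + 173071 = -111550 + 173071 = 61521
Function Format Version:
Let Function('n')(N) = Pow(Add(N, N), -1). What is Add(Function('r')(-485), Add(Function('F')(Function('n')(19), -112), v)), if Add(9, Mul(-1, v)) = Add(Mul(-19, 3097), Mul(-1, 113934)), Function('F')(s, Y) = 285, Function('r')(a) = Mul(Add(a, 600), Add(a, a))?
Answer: 61521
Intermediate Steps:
Function('r')(a) = Mul(2, a, Add(600, a)) (Function('r')(a) = Mul(Add(600, a), Mul(2, a)) = Mul(2, a, Add(600, a)))
Function('n')(N) = Mul(Rational(1, 2), Pow(N, -1)) (Function('n')(N) = Pow(Mul(2, N), -1) = Mul(Rational(1, 2), Pow(N, -1)))
v = 172786 (v = Add(9, Mul(-1, Add(Mul(-19, 3097), Mul(-1, 113934)))) = Add(9, Mul(-1, Add(-58843, -113934))) = Add(9, Mul(-1, -172777)) = Add(9, 172777) = 172786)
Add(Function('r')(-485), Add(Function('F')(Function('n')(19), -112), v)) = Add(Mul(2, -485, Add(600, -485)), Add(285, 172786)) = Add(Mul(2, -485, 115), 173071) = Add(-111550, 173071) = 61521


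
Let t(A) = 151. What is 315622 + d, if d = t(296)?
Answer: 315773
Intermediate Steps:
d = 151
315622 + d = 315622 + 151 = 315773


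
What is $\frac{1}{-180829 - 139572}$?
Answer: $- \frac{1}{320401} \approx -3.1211 \cdot 10^{-6}$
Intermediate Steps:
$\frac{1}{-180829 - 139572} = \frac{1}{-320401} = - \frac{1}{320401}$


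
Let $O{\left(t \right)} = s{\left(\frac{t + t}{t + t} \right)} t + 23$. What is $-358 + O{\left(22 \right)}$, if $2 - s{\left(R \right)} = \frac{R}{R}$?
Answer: $-313$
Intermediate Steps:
$s{\left(R \right)} = 1$ ($s{\left(R \right)} = 2 - \frac{R}{R} = 2 - 1 = 1$)
$O{\left(t \right)} = 23 + t$ ($O{\left(t \right)} = 1 t + 23 = t + 23 = 23 + t$)
$-358 + O{\left(22 \right)} = -358 + \left(23 + 22\right) = -358 + 45 = -313$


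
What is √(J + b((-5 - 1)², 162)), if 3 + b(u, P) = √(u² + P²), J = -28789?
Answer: √(-28792 + 18*√85) ≈ 169.19*I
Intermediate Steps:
b(u, P) = -3 + √(P² + u²) (b(u, P) = -3 + √(u² + P²) = -3 + √(P² + u²))
√(J + b((-5 - 1)², 162)) = √(-28789 + (-3 + √(162² + ((-5 - 1)²)²))) = √(-28789 + (-3 + √(26244 + ((-6)²)²))) = √(-28789 + (-3 + √(26244 + 36²))) = √(-28789 + (-3 + √(26244 + 1296))) = √(-28789 + (-3 + √27540)) = √(-28789 + (-3 + 18*√85)) = √(-28792 + 18*√85)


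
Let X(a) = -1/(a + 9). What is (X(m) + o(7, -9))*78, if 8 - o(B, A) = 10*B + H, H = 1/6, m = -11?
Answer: -4810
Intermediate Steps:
H = 1/6 ≈ 0.16667
o(B, A) = 47/6 - 10*B (o(B, A) = 8 - (10*B + 1/6) = 8 - (1/6 + 10*B) = 8 + (-1/6 - 10*B) = 47/6 - 10*B)
X(a) = -1/(9 + a)
(X(m) + o(7, -9))*78 = (-1/(9 - 11) + (47/6 - 10*7))*78 = (-1/(-2) + (47/6 - 70))*78 = (-1*(-1/2) - 373/6)*78 = (1/2 - 373/6)*78 = -185/3*78 = -4810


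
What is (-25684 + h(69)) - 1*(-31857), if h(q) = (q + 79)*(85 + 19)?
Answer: 21565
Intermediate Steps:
h(q) = 8216 + 104*q (h(q) = (79 + q)*104 = 8216 + 104*q)
(-25684 + h(69)) - 1*(-31857) = (-25684 + (8216 + 104*69)) - 1*(-31857) = (-25684 + (8216 + 7176)) + 31857 = (-25684 + 15392) + 31857 = -10292 + 31857 = 21565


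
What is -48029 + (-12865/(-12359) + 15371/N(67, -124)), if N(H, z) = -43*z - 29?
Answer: -3147551756249/65539777 ≈ -48025.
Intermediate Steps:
N(H, z) = -29 - 43*z
-48029 + (-12865/(-12359) + 15371/N(67, -124)) = -48029 + (-12865/(-12359) + 15371/(-29 - 43*(-124))) = -48029 + (-12865*(-1/12359) + 15371/(-29 + 5332)) = -48029 + (12865/12359 + 15371/5303) = -48029 + 258193284/65539777 = -3147551756249/65539777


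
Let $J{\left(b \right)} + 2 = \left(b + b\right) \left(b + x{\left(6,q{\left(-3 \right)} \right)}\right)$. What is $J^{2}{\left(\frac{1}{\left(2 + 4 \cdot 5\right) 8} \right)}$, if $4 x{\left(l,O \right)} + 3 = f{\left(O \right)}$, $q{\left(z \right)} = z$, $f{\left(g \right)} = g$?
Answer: $\frac{975875121}{239878144} \approx 4.0682$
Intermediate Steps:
$x{\left(l,O \right)} = - \frac{3}{4} + \frac{O}{4}$
$J{\left(b \right)} = -2 + 2 b \left(- \frac{3}{2} + b\right)$ ($J{\left(b \right)} = -2 + \left(b + b\right) \left(b + \left(- \frac{3}{4} + \frac{1}{4} \left(-3\right)\right)\right) = -2 + 2 b \left(b - \frac{3}{2}\right) = -2 + 2 b \left(- \frac{3}{2} + b\right)$)
$J^{2}{\left(\frac{1}{\left(2 + 4 \cdot 5\right) 8} \right)} = \left(-2 - \frac{3}{\left(2 + 4 \cdot 5\right) 8} + 2 \left(\frac{1}{\left(2 + 4 \cdot 5\right) 8}\right)^{2}\right)^{2} = \left(-2 - \frac{3}{\left(2 + 20\right) 8} + 2 \left(\frac{1}{\left(2 + 20\right) 8}\right)^{2}\right)^{2} = \left(-2 - \frac{3}{22 \cdot 8} + 2 \left(\frac{1}{22 \cdot 8}\right)^{2}\right)^{2} = \left(-2 - \frac{3}{176} + 2 \left(\frac{1}{176}\right)^{2}\right)^{2} = \left(-2 - \frac{3}{176} + \frac{2}{30976}\right)^{2} = \left(-2 - \frac{3}{176} + 2 \cdot \frac{1}{30976}\right)^{2} = \left(-2 - \frac{3}{176} + \frac{1}{15488}\right)^{2} = \left(- \frac{31239}{15488}\right)^{2} = \frac{975875121}{239878144}$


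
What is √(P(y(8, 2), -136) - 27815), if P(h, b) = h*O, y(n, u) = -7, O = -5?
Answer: 2*I*√6945 ≈ 166.67*I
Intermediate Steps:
P(h, b) = -5*h (P(h, b) = h*(-5) = -5*h)
√(P(y(8, 2), -136) - 27815) = √(-5*(-7) - 27815) = √(35 - 27815) = √(-27780) = 2*I*√6945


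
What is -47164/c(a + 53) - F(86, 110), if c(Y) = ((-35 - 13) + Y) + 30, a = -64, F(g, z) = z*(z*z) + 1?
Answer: -38551865/29 ≈ -1.3294e+6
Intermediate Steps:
F(g, z) = 1 + z³ (F(g, z) = z*z² + 1 = z³ + 1 = 1 + z³)
c(Y) = -18 + Y (c(Y) = (-48 + Y) + 30 = -18 + Y)
-47164/c(a + 53) - F(86, 110) = -47164/(-18 + (-64 + 53)) - (1 + 110³) = -47164/(-18 - 11) - (1 + 1331000) = -47164/(-29) - 1*1331001 = -47164*(-1/29) - 1331001 = 47164/29 - 1331001 = -38551865/29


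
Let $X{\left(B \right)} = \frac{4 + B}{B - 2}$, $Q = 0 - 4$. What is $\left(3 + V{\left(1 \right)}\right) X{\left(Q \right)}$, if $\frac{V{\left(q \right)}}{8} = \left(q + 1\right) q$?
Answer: $0$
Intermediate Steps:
$Q = -4$
$X{\left(B \right)} = \frac{4 + B}{-2 + B}$
$V{\left(q \right)} = 8 q \left(1 + q\right)$ ($V{\left(q \right)} = 8 \left(q + 1\right) q = 8 \left(1 + q\right) q = 8 q \left(1 + q\right)$)
$\left(3 + V{\left(1 \right)}\right) X{\left(Q \right)} = \left(3 + 8 \cdot 1 \left(1 + 1\right)\right) \frac{4 - 4}{-2 - 4} = \left(3 + 8 \cdot 1 \cdot 2\right) \frac{1}{-6} \cdot 0 = \left(3 + 16\right) \left(\left(- \frac{1}{6}\right) 0\right) = 19 \cdot 0 = 0$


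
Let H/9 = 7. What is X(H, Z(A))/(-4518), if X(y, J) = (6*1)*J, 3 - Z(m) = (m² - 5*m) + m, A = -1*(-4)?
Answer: -1/251 ≈ -0.0039841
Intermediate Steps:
A = 4
Z(m) = 3 - m² + 4*m (Z(m) = 3 - ((m² - 5*m) + m) = 3 - (m² - 4*m) = 3 + (-m² + 4*m) = 3 - m² + 4*m)
H = 63 (H = 9*7 = 63)
X(y, J) = 6*J
X(H, Z(A))/(-4518) = (6*(3 - 1*4² + 4*4))/(-4518) = (6*(3 - 1*16 + 16))*(-1/4518) = (6*(3 - 16 + 16))*(-1/4518) = (6*3)*(-1/4518) = 18*(-1/4518) = -1/251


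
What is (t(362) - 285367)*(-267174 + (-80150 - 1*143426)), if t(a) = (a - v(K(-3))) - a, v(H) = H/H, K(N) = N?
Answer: 140044346000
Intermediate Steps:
v(H) = 1
t(a) = -1 (t(a) = (a - 1*1) - a = (a - 1) - a = (-1 + a) - a = -1)
(t(362) - 285367)*(-267174 + (-80150 - 1*143426)) = (-1 - 285367)*(-267174 + (-80150 - 1*143426)) = -285368*(-267174 + (-80150 - 143426)) = -285368*(-267174 - 223576) = -285368*(-490750) = 140044346000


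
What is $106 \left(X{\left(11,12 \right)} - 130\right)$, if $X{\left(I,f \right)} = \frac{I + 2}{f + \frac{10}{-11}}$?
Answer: $- \frac{833001}{61} \approx -13656.0$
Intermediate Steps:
$X{\left(I,f \right)} = \frac{2 + I}{- \frac{10}{11} + f}$ ($X{\left(I,f \right)} = \frac{2 + I}{f + 10 \left(- \frac{1}{11}\right)} = \frac{2 + I}{f - \frac{10}{11}} = \frac{2 + I}{- \frac{10}{11} + f}$)
$106 \left(X{\left(11,12 \right)} - 130\right) = 106 \left(\frac{11 \left(2 + 11\right)}{-10 + 11 \cdot 12} - 130\right) = 106 \left(11 \frac{1}{-10 + 132} \cdot 13 - 130\right) = 106 \left(11 \cdot \frac{1}{122} \cdot 13 - 130\right) = 106 \left(\frac{143}{122} - 130\right) = 106 \left(- \frac{15717}{122}\right) = - \frac{833001}{61}$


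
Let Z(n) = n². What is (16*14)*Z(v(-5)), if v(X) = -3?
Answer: 2016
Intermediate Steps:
(16*14)*Z(v(-5)) = (16*14)*(-3)² = 224*9 = 2016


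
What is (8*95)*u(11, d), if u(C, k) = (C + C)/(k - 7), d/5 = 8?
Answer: 1520/3 ≈ 506.67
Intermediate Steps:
d = 40 (d = 5*8 = 40)
u(C, k) = 2*C/(-7 + k) (u(C, k) = (2*C)/(-7 + k) = 2*C/(-7 + k))
(8*95)*u(11, d) = (8*95)*(2*11/(-7 + 40)) = 760*(2*11/33) = 760*(2*11*(1/33)) = 760*(2/3) = 1520/3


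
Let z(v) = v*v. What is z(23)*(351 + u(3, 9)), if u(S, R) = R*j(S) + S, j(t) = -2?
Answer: 177744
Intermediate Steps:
z(v) = v²
u(S, R) = S - 2*R (u(S, R) = R*(-2) + S = -2*R + S = S - 2*R)
z(23)*(351 + u(3, 9)) = 23²*(351 + (3 - 2*9)) = 529*(351 + (3 - 18)) = 529*(351 - 15) = 529*336 = 177744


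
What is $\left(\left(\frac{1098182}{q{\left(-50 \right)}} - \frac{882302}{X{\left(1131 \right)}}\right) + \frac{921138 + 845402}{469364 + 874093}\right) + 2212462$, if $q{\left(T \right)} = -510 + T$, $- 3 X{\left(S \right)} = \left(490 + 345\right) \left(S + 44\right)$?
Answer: $\frac{163165236959678389277}{73813557951000} \approx 2.2105 \cdot 10^{6}$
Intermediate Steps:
$X{\left(S \right)} = - \frac{36740}{3} - \frac{835 S}{3}$ ($X{\left(S \right)} = - \frac{\left(490 + 345\right) \left(S + 44\right)}{3} = - \frac{835 \left(44 + S\right)}{3} = - \frac{36740 + 835 S}{3} = - \frac{36740}{3} - \frac{835 S}{3}$)
$\left(\left(\frac{1098182}{q{\left(-50 \right)}} - \frac{882302}{X{\left(1131 \right)}}\right) + \frac{921138 + 845402}{469364 + 874093}\right) + 2212462 = \left(\left(\frac{1098182}{-510 - 50} - \frac{882302}{- \frac{36740}{3} - 314795}\right) + \frac{921138 + 845402}{469364 + 874093}\right) + 2212462 = \left(\left(\frac{1098182}{-560} - \frac{882302}{- \frac{36740}{3} - 314795}\right) + \frac{1766540}{1343457}\right) + 2212462 = \left(\left(1098182 \left(- \frac{1}{560}\right) - \frac{882302}{- \frac{981125}{3}}\right) + 1766540 \cdot \frac{1}{1343457}\right) + 2212462 = \left(\left(- \frac{549091}{280} - - \frac{2646906}{981125}\right) + \frac{1766540}{1343457}\right) + 2212462 = \left(\left(- \frac{549091}{280} + \frac{2646906}{981125}\right) + \frac{1766540}{1343457}\right) + 2212462 = \left(- \frac{107597154739}{54943000} + \frac{1766540}{1343457}\right) + 2212462 = - \frac{144455091706972723}{73813557951000} + 2212462 = \frac{163165236959678389277}{73813557951000}$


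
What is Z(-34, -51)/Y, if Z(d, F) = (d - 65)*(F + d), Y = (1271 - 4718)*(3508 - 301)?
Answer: -935/1228281 ≈ -0.00076123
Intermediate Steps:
Y = -11054529 (Y = -3447*3207 = -11054529)
Z(d, F) = (-65 + d)*(F + d)
Z(-34, -51)/Y = ((-34)² - 65*(-51) - 65*(-34) - 51*(-34))/(-11054529) = (1156 + 3315 + 2210 + 1734)*(-1/11054529) = 8415*(-1/11054529) = -935/1228281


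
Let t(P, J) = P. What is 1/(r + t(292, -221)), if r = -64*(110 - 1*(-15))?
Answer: -1/7708 ≈ -0.00012974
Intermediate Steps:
r = -8000 (r = -64*(110 + 15) = -64*125 = -8000)
1/(r + t(292, -221)) = 1/(-8000 + 292) = 1/(-7708) = -1/7708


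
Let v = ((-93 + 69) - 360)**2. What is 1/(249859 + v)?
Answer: 1/397315 ≈ 2.5169e-6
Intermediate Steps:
v = 147456 (v = (-24 - 360)**2 = (-384)**2 = 147456)
1/(249859 + v) = 1/(249859 + 147456) = 1/397315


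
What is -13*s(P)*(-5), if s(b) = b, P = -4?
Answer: -260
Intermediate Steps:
-13*s(P)*(-5) = -13*(-4)*(-5) = 52*(-5) = -260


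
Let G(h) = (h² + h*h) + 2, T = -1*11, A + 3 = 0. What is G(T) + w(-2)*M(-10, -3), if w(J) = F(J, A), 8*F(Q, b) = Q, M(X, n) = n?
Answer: 979/4 ≈ 244.75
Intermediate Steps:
A = -3 (A = -3 + 0 = -3)
F(Q, b) = Q/8
w(J) = J/8
T = -11
G(h) = 2 + 2*h² (G(h) = (h² + h²) + 2 = 2*h² + 2 = 2 + 2*h²)
G(T) + w(-2)*M(-10, -3) = (2 + 2*(-11)²) + ((⅛)*(-2))*(-3) = (2 + 2*121) - ¼*(-3) = (2 + 242) + ¾ = 244 + ¾ = 979/4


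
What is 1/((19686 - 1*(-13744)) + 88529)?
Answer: 1/121959 ≈ 8.1995e-6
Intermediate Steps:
1/((19686 - 1*(-13744)) + 88529) = 1/((19686 + 13744) + 88529) = 1/(33430 + 88529) = 1/121959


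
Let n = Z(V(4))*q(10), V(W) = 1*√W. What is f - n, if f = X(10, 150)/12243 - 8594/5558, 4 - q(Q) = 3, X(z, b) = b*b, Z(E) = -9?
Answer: 15053762/1620157 ≈ 9.2915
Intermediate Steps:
V(W) = √W
X(z, b) = b²
q(Q) = 1 (q(Q) = 4 - 1*3 = 4 - 3 = 1)
f = 472349/1620157 (f = 150²/12243 - 8594/5558 = 22500*(1/12243) - 8594*1/5558 = 7500/4081 - 4297/2779 = 472349/1620157 ≈ 0.29155)
n = -9 (n = -9*1 = -9)
f - n = 472349/1620157 - 1*(-9) = 472349/1620157 + 9 = 15053762/1620157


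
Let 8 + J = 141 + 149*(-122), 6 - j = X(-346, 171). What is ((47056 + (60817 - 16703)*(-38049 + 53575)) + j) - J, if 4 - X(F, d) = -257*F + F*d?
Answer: 685008823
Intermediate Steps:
X(F, d) = 4 + 257*F - F*d (X(F, d) = 4 - (-257*F + F*d) = 4 + (257*F - F*d) = 4 + 257*F - F*d)
j = 29758 (j = 6 - (4 + 257*(-346) - 1*(-346)*171) = 6 - (4 - 88922 + 59166) = 6 - 1*(-29752) = 6 + 29752 = 29758)
J = -18045 (J = -8 + (141 + 149*(-122)) = -8 + (141 - 18178) = -8 - 18037 = -18045)
((47056 + (60817 - 16703)*(-38049 + 53575)) + j) - J = ((47056 + (60817 - 16703)*(-38049 + 53575)) + 29758) - 1*(-18045) = ((47056 + 44114*15526) + 29758) + 18045 = ((47056 + 684913964) + 29758) + 18045 = (684961020 + 29758) + 18045 = 684990778 + 18045 = 685008823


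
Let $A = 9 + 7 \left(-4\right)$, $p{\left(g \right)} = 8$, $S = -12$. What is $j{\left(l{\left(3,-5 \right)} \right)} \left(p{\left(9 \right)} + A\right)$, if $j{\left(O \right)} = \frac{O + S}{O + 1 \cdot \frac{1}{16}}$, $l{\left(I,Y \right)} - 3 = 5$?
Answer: $\frac{704}{129} \approx 5.4574$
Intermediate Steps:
$l{\left(I,Y \right)} = 8$ ($l{\left(I,Y \right)} = 3 + 5 = 8$)
$A = -19$ ($A = 9 - 28 = -19$)
$j{\left(O \right)} = \frac{-12 + O}{\frac{1}{16} + O}$ ($j{\left(O \right)} = \frac{O - 12}{O + 1 \cdot \frac{1}{16}} = \frac{-12 + O}{O + 1 \cdot \frac{1}{16}} = \frac{-12 + O}{O + \frac{1}{16}} = \frac{-12 + O}{\frac{1}{16} + O}$)
$j{\left(l{\left(3,-5 \right)} \right)} \left(p{\left(9 \right)} + A\right) = \frac{16 \left(-12 + 8\right)}{1 + 16 \cdot 8} \left(8 - 19\right) = 16 \frac{1}{1 + 128} \left(-4\right) \left(-11\right) = 16 \cdot \frac{1}{129} \left(-4\right) \left(-11\right) = \left(- \frac{64}{129}\right) \left(-11\right) = \frac{704}{129}$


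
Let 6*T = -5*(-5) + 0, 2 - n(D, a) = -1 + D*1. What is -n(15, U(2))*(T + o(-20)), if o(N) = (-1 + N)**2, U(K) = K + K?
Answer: 5342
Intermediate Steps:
U(K) = 2*K
n(D, a) = 3 - D (n(D, a) = 2 - (-1 + D*1) = 2 - (-1 + D) = 2 + (1 - D) = 3 - D)
T = 25/6 (T = (-5*(-5) + 0)/6 = (25 + 0)/6 = (1/6)*25 = 25/6 ≈ 4.1667)
-n(15, U(2))*(T + o(-20)) = -(3 - 1*15)*(25/6 + (-1 - 20)**2) = -(3 - 15)*(25/6 + (-21)**2) = -(-12)*(25/6 + 441) = -(-12)*2671/6 = -1*(-5342) = 5342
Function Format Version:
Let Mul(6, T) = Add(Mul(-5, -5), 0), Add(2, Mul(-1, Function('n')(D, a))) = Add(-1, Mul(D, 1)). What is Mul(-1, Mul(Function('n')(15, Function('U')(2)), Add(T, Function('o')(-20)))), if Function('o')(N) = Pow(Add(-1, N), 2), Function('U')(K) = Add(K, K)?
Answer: 5342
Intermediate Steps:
Function('U')(K) = Mul(2, K)
Function('n')(D, a) = Add(3, Mul(-1, D)) (Function('n')(D, a) = Add(2, Mul(-1, Add(-1, Mul(D, 1)))) = Add(2, Mul(-1, Add(-1, D))) = Add(2, Add(1, Mul(-1, D))) = Add(3, Mul(-1, D)))
T = Rational(25, 6) (T = Mul(Rational(1, 6), Add(Mul(-5, -5), 0)) = Mul(Rational(1, 6), Add(25, 0)) = Mul(Rational(1, 6), 25) = Rational(25, 6) ≈ 4.1667)
Mul(-1, Mul(Function('n')(15, Function('U')(2)), Add(T, Function('o')(-20)))) = Mul(-1, Mul(Add(3, Mul(-1, 15)), Add(Rational(25, 6), Pow(Add(-1, -20), 2)))) = Mul(-1, Mul(Add(3, -15), Add(Rational(25, 6), Pow(-21, 2)))) = Mul(-1, Mul(-12, Add(Rational(25, 6), 441))) = Mul(-1, Mul(-12, Rational(2671, 6))) = Mul(-1, -5342) = 5342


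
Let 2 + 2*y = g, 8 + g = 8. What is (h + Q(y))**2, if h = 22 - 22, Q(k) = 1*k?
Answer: 1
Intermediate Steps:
g = 0 (g = -8 + 8 = 0)
y = -1 (y = -1 + (1/2)*0 = -1 + 0 = -1)
Q(k) = k
h = 0
(h + Q(y))**2 = (0 - 1)**2 = (-1)**2 = 1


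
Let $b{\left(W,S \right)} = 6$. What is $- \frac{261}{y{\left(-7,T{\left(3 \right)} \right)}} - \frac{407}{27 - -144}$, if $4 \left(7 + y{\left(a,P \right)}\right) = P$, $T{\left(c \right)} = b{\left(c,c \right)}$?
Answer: $\frac{84785}{1881} \approx 45.074$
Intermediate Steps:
$T{\left(c \right)} = 6$
$y{\left(a,P \right)} = -7 + \frac{P}{4}$
$- \frac{261}{y{\left(-7,T{\left(3 \right)} \right)}} - \frac{407}{27 - -144} = - \frac{261}{-7 + \frac{1}{4} \cdot 6} - \frac{407}{27 - -144} = - \frac{261}{-7 + \frac{3}{2}} - \frac{407}{27 + 144} = - \frac{261}{- \frac{11}{2}} - \frac{407}{171} = \left(-261\right) \left(- \frac{2}{11}\right) - \frac{407}{171} = \frac{522}{11} - \frac{407}{171} = \frac{84785}{1881}$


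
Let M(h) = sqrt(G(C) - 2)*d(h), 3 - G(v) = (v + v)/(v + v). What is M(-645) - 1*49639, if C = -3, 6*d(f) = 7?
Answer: -49639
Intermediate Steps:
d(f) = 7/6 (d(f) = (1/6)*7 = 7/6)
G(v) = 2 (G(v) = 3 - (v + v)/(v + v) = 3 - 2*v/(2*v) = 3 - 2*v*1/(2*v) = 3 - 1*1 = 3 - 1 = 2)
M(h) = 0 (M(h) = sqrt(2 - 2)*(7/6) = sqrt(0)*(7/6) = 0*(7/6) = 0)
M(-645) - 1*49639 = 0 - 1*49639 = 0 - 49639 = -49639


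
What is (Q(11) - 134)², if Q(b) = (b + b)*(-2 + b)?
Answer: 4096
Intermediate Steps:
Q(b) = 2*b*(-2 + b) (Q(b) = (2*b)*(-2 + b) = 2*b*(-2 + b))
(Q(11) - 134)² = (2*11*(-2 + 11) - 134)² = (2*11*9 - 134)² = (198 - 134)² = 64² = 4096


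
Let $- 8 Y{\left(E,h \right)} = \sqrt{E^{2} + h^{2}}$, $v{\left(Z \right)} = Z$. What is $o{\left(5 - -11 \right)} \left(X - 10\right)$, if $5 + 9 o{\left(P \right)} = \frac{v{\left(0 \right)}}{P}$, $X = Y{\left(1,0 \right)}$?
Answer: $\frac{45}{8} \approx 5.625$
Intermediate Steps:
$Y{\left(E,h \right)} = - \frac{\sqrt{E^{2} + h^{2}}}{8}$
$X = - \frac{1}{8}$ ($X = - \frac{\sqrt{1^{2} + 0^{2}}}{8} = - \frac{\sqrt{1 + 0}}{8} = - \frac{\sqrt{1}}{8} = \left(- \frac{1}{8}\right) 1 = - \frac{1}{8} \approx -0.125$)
$o{\left(P \right)} = - \frac{5}{9}$ ($o{\left(P \right)} = - \frac{5}{9} + \frac{0 \frac{1}{P}}{9} = - \frac{5}{9} + \frac{1}{9} \cdot 0 = - \frac{5}{9} + 0 = - \frac{5}{9}$)
$o{\left(5 - -11 \right)} \left(X - 10\right) = - \frac{5 \left(- \frac{1}{8} - 10\right)}{9} = \left(- \frac{5}{9}\right) \left(- \frac{81}{8}\right) = \frac{45}{8}$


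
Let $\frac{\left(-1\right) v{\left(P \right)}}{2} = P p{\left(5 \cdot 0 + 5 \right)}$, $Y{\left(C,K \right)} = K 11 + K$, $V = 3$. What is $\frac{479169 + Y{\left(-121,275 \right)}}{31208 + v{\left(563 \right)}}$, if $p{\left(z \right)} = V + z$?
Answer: $\frac{160823}{7400} \approx 21.733$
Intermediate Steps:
$p{\left(z \right)} = 3 + z$
$Y{\left(C,K \right)} = 12 K$ ($Y{\left(C,K \right)} = 11 K + K = 12 K$)
$v{\left(P \right)} = - 16 P$ ($v{\left(P \right)} = - 2 P \left(3 + \left(5 \cdot 0 + 5\right)\right) = - 2 P \left(3 + \left(0 + 5\right)\right) = - 2 P \left(3 + 5\right) = - 2 P 8 = - 2 \cdot 8 P = - 16 P$)
$\frac{479169 + Y{\left(-121,275 \right)}}{31208 + v{\left(563 \right)}} = \frac{479169 + 12 \cdot 275}{31208 - 9008} = \frac{479169 + 3300}{31208 - 9008} = \frac{482469}{22200} = 482469 \cdot \frac{1}{22200} = \frac{160823}{7400}$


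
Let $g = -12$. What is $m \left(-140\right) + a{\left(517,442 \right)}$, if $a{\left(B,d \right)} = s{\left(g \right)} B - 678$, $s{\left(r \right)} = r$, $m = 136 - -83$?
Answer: $-37542$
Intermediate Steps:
$m = 219$ ($m = 136 + 83 = 219$)
$a{\left(B,d \right)} = -678 - 12 B$ ($a{\left(B,d \right)} = - 12 B - 678 = -678 - 12 B$)
$m \left(-140\right) + a{\left(517,442 \right)} = 219 \left(-140\right) - 6882 = -30660 - 6882 = -37542$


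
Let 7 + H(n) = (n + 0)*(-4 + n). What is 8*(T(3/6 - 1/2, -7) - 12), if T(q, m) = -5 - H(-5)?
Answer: -440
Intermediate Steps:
H(n) = -7 + n*(-4 + n) (H(n) = -7 + (n + 0)*(-4 + n) = -7 + n*(-4 + n))
T(q, m) = -43 (T(q, m) = -5 - (-7 + (-5)**2 - 4*(-5)) = -5 - (-7 + 25 + 20) = -5 - 1*38 = -5 - 38 = -43)
8*(T(3/6 - 1/2, -7) - 12) = 8*(-43 - 12) = 8*(-55) = -440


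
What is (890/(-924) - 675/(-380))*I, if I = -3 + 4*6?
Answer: 14275/836 ≈ 17.075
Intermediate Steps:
I = 21 (I = -3 + 24 = 21)
(890/(-924) - 675/(-380))*I = (890/(-924) - 675/(-380))*21 = (890*(-1/924) - 675*(-1/380))*21 = (-445/462 + 135/76)*21 = (14275/17556)*21 = 14275/836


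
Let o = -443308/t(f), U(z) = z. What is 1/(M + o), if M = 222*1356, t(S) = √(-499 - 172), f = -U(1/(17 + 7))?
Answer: 25249059/7625339976746 - 110827*I*√671/15250679953492 ≈ 3.3112e-6 - 1.8824e-7*I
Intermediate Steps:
f = -1/24 (f = -1/(17 + 7) = -1/24 ≈ -0.041667)
t(S) = I*√671 (t(S) = √(-671) = I*√671)
o = 443308*I*√671/671 (o = -443308*(-I*√671/671) = -(-443308)*I*√671/671 = 443308*I*√671/671 ≈ 17114.0*I)
M = 301032
1/(M + o) = 1/(301032 + 443308*I*√671/671)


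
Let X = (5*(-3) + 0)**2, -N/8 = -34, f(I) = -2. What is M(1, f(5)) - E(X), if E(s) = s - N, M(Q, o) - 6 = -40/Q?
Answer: 13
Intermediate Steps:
N = 272 (N = -8*(-34) = 272)
M(Q, o) = 6 - 40/Q
X = 225 (X = (-15 + 0)**2 = (-15)**2 = 225)
E(s) = -272 + s (E(s) = s - 1*272 = s - 272 = -272 + s)
M(1, f(5)) - E(X) = (6 - 40/1) - (-272 + 225) = (6 - 40*1) - 1*(-47) = (6 - 40) + 47 = -34 + 47 = 13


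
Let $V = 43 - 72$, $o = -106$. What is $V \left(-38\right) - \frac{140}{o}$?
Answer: $\frac{58476}{53} \approx 1103.3$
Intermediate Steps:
$V = -29$
$V \left(-38\right) - \frac{140}{o} = \left(-29\right) \left(-38\right) - \frac{140}{-106} = 1102 - - \frac{70}{53} = 1102 + \frac{70}{53} = \frac{58476}{53}$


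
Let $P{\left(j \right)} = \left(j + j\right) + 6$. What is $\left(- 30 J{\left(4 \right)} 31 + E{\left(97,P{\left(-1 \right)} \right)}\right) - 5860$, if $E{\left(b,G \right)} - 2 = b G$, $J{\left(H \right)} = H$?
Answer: $-9190$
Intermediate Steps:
$P{\left(j \right)} = 6 + 2 j$ ($P{\left(j \right)} = 2 j + 6 = 6 + 2 j$)
$E{\left(b,G \right)} = 2 + G b$ ($E{\left(b,G \right)} = 2 + b G = 2 + G b$)
$\left(- 30 J{\left(4 \right)} 31 + E{\left(97,P{\left(-1 \right)} \right)}\right) - 5860 = \left(\left(-30\right) 4 \cdot 31 + \left(2 + \left(6 + 2 \left(-1\right)\right) 97\right)\right) - 5860 = \left(\left(-120\right) 31 + \left(2 + \left(6 - 2\right) 97\right)\right) - 5860 = \left(-3720 + \left(2 + 4 \cdot 97\right)\right) - 5860 = \left(-3720 + \left(2 + 388\right)\right) - 5860 = \left(-3720 + 390\right) - 5860 = -3330 - 5860 = -9190$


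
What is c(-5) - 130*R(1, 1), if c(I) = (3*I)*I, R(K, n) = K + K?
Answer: -185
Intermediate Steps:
R(K, n) = 2*K
c(I) = 3*I²
c(-5) - 130*R(1, 1) = 3*(-5)² - 260 = 3*25 - 130*2 = 75 - 260 = -185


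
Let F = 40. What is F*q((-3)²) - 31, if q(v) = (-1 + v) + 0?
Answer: 289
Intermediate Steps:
q(v) = -1 + v
F*q((-3)²) - 31 = 40*(-1 + (-3)²) - 31 = 40*(-1 + 9) - 31 = 40*8 - 31 = 320 - 31 = 289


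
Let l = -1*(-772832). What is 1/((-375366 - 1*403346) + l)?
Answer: -1/5880 ≈ -0.00017007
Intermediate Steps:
l = 772832
1/((-375366 - 1*403346) + l) = 1/((-375366 - 1*403346) + 772832) = 1/((-375366 - 403346) + 772832) = 1/(-778712 + 772832) = 1/(-5880) = -1/5880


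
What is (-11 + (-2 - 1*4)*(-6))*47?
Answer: 1175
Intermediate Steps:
(-11 + (-2 - 1*4)*(-6))*47 = (-11 + (-2 - 4)*(-6))*47 = (-11 - 6*(-6))*47 = (-11 + 36)*47 = 25*47 = 1175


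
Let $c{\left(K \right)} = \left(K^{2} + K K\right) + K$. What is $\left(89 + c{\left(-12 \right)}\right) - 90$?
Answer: $275$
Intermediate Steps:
$c{\left(K \right)} = K + 2 K^{2}$ ($c{\left(K \right)} = \left(K^{2} + K^{2}\right) + K = 2 K^{2} + K = K + 2 K^{2}$)
$\left(89 + c{\left(-12 \right)}\right) - 90 = \left(89 - 12 \left(1 + 2 \left(-12\right)\right)\right) - 90 = \left(89 - 12 \left(1 - 24\right)\right) - 90 = \left(89 - -276\right) - 90 = \left(89 + 276\right) - 90 = 365 - 90 = 275$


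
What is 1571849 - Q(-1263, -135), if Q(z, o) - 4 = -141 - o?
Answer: 1571851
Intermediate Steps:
Q(z, o) = -137 - o (Q(z, o) = 4 + (-141 - o) = -137 - o)
1571849 - Q(-1263, -135) = 1571849 - (-137 - 1*(-135)) = 1571849 - (-137 + 135) = 1571849 - 1*(-2) = 1571849 + 2 = 1571851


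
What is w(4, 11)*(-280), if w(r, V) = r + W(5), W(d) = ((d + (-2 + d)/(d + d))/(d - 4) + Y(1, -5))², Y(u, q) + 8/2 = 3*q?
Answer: -268366/5 ≈ -53673.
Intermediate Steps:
Y(u, q) = -4 + 3*q
W(d) = (-19 + (d + (-2 + d)/(2*d))/(-4 + d))² (W(d) = ((d + (-2 + d)/(d + d))/(d - 4) + (-4 + 3*(-5)))² = ((d + (-2 + d)/((2*d)))/(-4 + d) + (-4 - 15))² = ((d + (-2 + d)*(1/(2*d)))/(-4 + d) - 19)² = ((d + (-2 + d)/(2*d))/(-4 + d) - 19)² = (-19 + (d + (-2 + d)/(2*d))/(-4 + d))²)
w(r, V) = 18769/100 + r (w(r, V) = r + (¼)*(2 - 153*5 + 36*5²)²/(5²*(-4 + 5)²) = r + (¼)*(1/25)*(2 - 765 + 36*25)²/1² = r + (¼)*(1/25)*1*(2 - 765 + 900)² = r + (¼)*(1/25)*1*137² = r + (¼)*(1/25)*1*18769 = r + 18769/100 = 18769/100 + r)
w(4, 11)*(-280) = (18769/100 + 4)*(-280) = (19169/100)*(-280) = -268366/5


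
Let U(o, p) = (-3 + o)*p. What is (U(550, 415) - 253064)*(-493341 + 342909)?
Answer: 3920107488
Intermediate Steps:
U(o, p) = p*(-3 + o)
(U(550, 415) - 253064)*(-493341 + 342909) = (415*(-3 + 550) - 253064)*(-493341 + 342909) = (415*547 - 253064)*(-150432) = (227005 - 253064)*(-150432) = -26059*(-150432) = 3920107488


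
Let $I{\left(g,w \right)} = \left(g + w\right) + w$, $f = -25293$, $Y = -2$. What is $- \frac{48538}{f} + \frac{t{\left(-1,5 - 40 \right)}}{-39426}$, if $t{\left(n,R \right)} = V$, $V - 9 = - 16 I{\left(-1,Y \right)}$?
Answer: $\frac{212378679}{110800202} \approx 1.9168$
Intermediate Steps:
$I{\left(g,w \right)} = g + 2 w$
$V = 89$ ($V = 9 - 16 \left(-1 + 2 \left(-2\right)\right) = 9 - 16 \left(-1 - 4\right) = 9 - -80 = 9 + 80 = 89$)
$t{\left(n,R \right)} = 89$
$- \frac{48538}{f} + \frac{t{\left(-1,5 - 40 \right)}}{-39426} = - \frac{48538}{-25293} + \frac{89}{-39426} = \left(-48538\right) \left(- \frac{1}{25293}\right) + 89 \left(- \frac{1}{39426}\right) = \frac{48538}{25293} - \frac{89}{39426} = \frac{212378679}{110800202}$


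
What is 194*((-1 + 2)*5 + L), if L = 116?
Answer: 23474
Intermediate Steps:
194*((-1 + 2)*5 + L) = 194*((-1 + 2)*5 + 116) = 194*(1*5 + 116) = 194*(5 + 116) = 194*121 = 23474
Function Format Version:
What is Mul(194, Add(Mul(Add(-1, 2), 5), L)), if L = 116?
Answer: 23474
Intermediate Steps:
Mul(194, Add(Mul(Add(-1, 2), 5), L)) = Mul(194, Add(Mul(Add(-1, 2), 5), 116)) = Mul(194, Add(Mul(1, 5), 116)) = Mul(194, Add(5, 116)) = Mul(194, 121) = 23474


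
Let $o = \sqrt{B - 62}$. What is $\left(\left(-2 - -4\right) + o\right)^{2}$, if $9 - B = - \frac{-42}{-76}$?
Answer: $\frac{\left(76 + i \sqrt{75734}\right)^{2}}{1444} \approx -48.447 + 28.968 i$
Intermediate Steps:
$B = \frac{363}{38}$ ($B = 9 - - \frac{-42}{-76} = 9 - - \frac{\left(-42\right) \left(-1\right)}{76} = 9 - \left(-1\right) \frac{21}{38} = 9 - - \frac{21}{38} = 9 + \frac{21}{38} = \frac{363}{38} \approx 9.5526$)
$o = \frac{i \sqrt{75734}}{38}$ ($o = \sqrt{\frac{363}{38} - 62} = \sqrt{- \frac{1993}{38}} = \frac{i \sqrt{75734}}{38} \approx 7.2421 i$)
$\left(\left(-2 - -4\right) + o\right)^{2} = \left(\left(-2 - -4\right) + \frac{i \sqrt{75734}}{38}\right)^{2} = \left(\left(-2 + 4\right) + \frac{i \sqrt{75734}}{38}\right)^{2} = \left(2 + \frac{i \sqrt{75734}}{38}\right)^{2}$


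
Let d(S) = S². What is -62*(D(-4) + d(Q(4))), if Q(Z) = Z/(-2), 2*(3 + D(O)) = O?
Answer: 62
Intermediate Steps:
D(O) = -3 + O/2
Q(Z) = -Z/2 (Q(Z) = Z*(-½) = -Z/2)
-62*(D(-4) + d(Q(4))) = -62*((-3 + (½)*(-4)) + (-½*4)²) = -62*((-3 - 2) + (-2)²) = -62*(-5 + 4) = -62*(-1) = 62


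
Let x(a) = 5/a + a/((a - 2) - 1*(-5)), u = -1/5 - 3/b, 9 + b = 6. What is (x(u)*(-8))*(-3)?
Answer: 2946/19 ≈ 155.05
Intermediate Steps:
b = -3 (b = -9 + 6 = -3)
u = 4/5 (u = -1/5 - 3/(-3) = -1*1/5 - 3*(-1/3) = -1/5 + 1 = 4/5 ≈ 0.80000)
x(a) = 5/a + a/(3 + a) (x(a) = 5/a + a/((-2 + a) + 5) = 5/a + a/(3 + a))
(x(u)*(-8))*(-3) = (((15 + (4/5)**2 + 5*(4/5))/((4/5)*(3 + 4/5)))*(-8))*(-3) = ((5*(15 + 16/25 + 4)/(4*(19/5)))*(-8))*(-3) = (((5/4)*(5/19)*(491/25))*(-8))*(-3) = ((491/76)*(-8))*(-3) = -982/19*(-3) = 2946/19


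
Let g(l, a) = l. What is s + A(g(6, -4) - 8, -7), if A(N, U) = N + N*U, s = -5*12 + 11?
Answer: -37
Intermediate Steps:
s = -49 (s = -60 + 11 = -49)
s + A(g(6, -4) - 8, -7) = -49 + (6 - 8)*(1 - 7) = -49 - 2*(-6) = -49 + 12 = -37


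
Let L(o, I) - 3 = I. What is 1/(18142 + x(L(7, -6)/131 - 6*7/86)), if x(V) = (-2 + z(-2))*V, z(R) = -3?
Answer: 5633/102208286 ≈ 5.5113e-5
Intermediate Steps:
L(o, I) = 3 + I
x(V) = -5*V (x(V) = (-2 - 3)*V = -5*V)
1/(18142 + x(L(7, -6)/131 - 6*7/86)) = 1/(18142 - 5*((3 - 6)/131 - 6*7/86)) = 1/(18142 - 5*(-3*1/131 - 42*1/86)) = 1/(18142 - 5*(-3/131 - 21/43)) = 1/(18142 - 5*(-2880/5633)) = 1/(18142 + 14400/5633) = 1/(102208286/5633) = 5633/102208286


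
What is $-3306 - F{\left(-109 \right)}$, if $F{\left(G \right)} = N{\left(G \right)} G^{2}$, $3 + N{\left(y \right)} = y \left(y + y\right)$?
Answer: $-282283985$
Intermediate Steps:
$N{\left(y \right)} = -3 + 2 y^{2}$ ($N{\left(y \right)} = -3 + y \left(y + y\right) = -3 + y 2 y = -3 + 2 y^{2}$)
$F{\left(G \right)} = G^{2} \left(-3 + 2 G^{2}\right)$ ($F{\left(G \right)} = \left(-3 + 2 G^{2}\right) G^{2} = G^{2} \left(-3 + 2 G^{2}\right)$)
$-3306 - F{\left(-109 \right)} = -3306 - \left(-109\right)^{2} \left(-3 + 2 \left(-109\right)^{2}\right) = -3306 - 11881 \left(-3 + 2 \cdot 11881\right) = -3306 - 11881 \left(-3 + 23762\right) = -3306 - 11881 \cdot 23759 = -3306 - 282280679 = -282283985$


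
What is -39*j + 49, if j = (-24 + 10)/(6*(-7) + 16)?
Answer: 28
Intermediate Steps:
j = 7/13 (j = -14/(-42 + 16) = -14/(-26) = -14*(-1/26) = 7/13 ≈ 0.53846)
-39*j + 49 = -39*7/13 + 49 = -21 + 49 = 28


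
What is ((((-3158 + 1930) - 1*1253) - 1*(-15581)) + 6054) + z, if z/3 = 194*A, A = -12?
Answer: 12170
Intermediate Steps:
z = -6984 (z = 3*(194*(-12)) = 3*(-2328) = -6984)
((((-3158 + 1930) - 1*1253) - 1*(-15581)) + 6054) + z = ((((-3158 + 1930) - 1*1253) - 1*(-15581)) + 6054) - 6984 = (((-1228 - 1253) + 15581) + 6054) - 6984 = ((-2481 + 15581) + 6054) - 6984 = (13100 + 6054) - 6984 = 19154 - 6984 = 12170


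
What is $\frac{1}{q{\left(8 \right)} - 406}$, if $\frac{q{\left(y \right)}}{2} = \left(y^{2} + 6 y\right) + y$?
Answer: $- \frac{1}{166} \approx -0.0060241$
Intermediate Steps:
$q{\left(y \right)} = 2 y^{2} + 14 y$ ($q{\left(y \right)} = 2 \left(\left(y^{2} + 6 y\right) + y\right) = 2 \left(y^{2} + 7 y\right) = 2 y^{2} + 14 y$)
$\frac{1}{q{\left(8 \right)} - 406} = \frac{1}{2 \cdot 8 \left(7 + 8\right) - 406} = \frac{1}{2 \cdot 8 \cdot 15 - 406} = \frac{1}{240 - 406} = \frac{1}{-166} = - \frac{1}{166}$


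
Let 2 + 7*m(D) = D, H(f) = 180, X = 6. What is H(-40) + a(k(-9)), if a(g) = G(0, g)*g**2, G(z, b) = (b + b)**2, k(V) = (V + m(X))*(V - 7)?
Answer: 3176493914164/2401 ≈ 1.3230e+9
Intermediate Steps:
m(D) = -2/7 + D/7
k(V) = (-7 + V)*(4/7 + V) (k(V) = (V + (-2/7 + (1/7)*6))*(V - 7) = (V + (-2/7 + 6/7))*(-7 + V) = (V + 4/7)*(-7 + V) = (4/7 + V)*(-7 + V) = (-7 + V)*(4/7 + V))
G(z, b) = 4*b**2 (G(z, b) = (2*b)**2 = 4*b**2)
a(g) = 4*g**4 (a(g) = (4*g**2)*g**2 = 4*g**4)
H(-40) + a(k(-9)) = 180 + 4*(-4 + (-9)**2 - 45/7*(-9))**4 = 180 + 4*(-4 + 81 + 405/7)**4 = 180 + 4*(944/7)**4 = 180 + 4*(794123370496/2401) = 180 + 3176493481984/2401 = 3176493914164/2401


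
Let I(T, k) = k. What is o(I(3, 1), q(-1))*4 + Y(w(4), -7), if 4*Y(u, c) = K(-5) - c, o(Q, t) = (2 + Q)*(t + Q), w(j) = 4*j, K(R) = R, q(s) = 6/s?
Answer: -119/2 ≈ -59.500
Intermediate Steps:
o(Q, t) = (2 + Q)*(Q + t)
Y(u, c) = -5/4 - c/4 (Y(u, c) = (-5 - c)/4 = -5/4 - c/4)
o(I(3, 1), q(-1))*4 + Y(w(4), -7) = (1² + 2*1 + 2*(6/(-1)) + 1*(6/(-1)))*4 + (-5/4 - ¼*(-7)) = (1 + 2 + 2*(6*(-1)) + 1*(6*(-1)))*4 + (-5/4 + 7/4) = (1 + 2 + 2*(-6) + 1*(-6))*4 + ½ = (1 + 2 - 12 - 6)*4 + ½ = -15*4 + ½ = -60 + ½ = -119/2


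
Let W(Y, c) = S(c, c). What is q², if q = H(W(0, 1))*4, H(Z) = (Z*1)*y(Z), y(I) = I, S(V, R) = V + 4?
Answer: 10000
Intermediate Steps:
S(V, R) = 4 + V
W(Y, c) = 4 + c
H(Z) = Z² (H(Z) = (Z*1)*Z = Z*Z = Z²)
q = 100 (q = (4 + 1)²*4 = 5²*4 = 25*4 = 100)
q² = 100² = 10000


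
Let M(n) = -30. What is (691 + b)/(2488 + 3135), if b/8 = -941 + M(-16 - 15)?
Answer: -7077/5623 ≈ -1.2586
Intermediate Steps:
b = -7768 (b = 8*(-941 - 30) = 8*(-971) = -7768)
(691 + b)/(2488 + 3135) = (691 - 7768)/(2488 + 3135) = -7077/5623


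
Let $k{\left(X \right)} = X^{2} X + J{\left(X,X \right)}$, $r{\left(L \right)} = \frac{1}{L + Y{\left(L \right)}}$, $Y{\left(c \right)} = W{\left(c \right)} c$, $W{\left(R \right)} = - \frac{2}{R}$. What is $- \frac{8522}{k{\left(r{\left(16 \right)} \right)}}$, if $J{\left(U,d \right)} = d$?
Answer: $- \frac{23384368}{197} \approx -1.187 \cdot 10^{5}$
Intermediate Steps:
$Y{\left(c \right)} = -2$ ($Y{\left(c \right)} = - \frac{2}{c} c = -2$)
$r{\left(L \right)} = \frac{1}{-2 + L}$ ($r{\left(L \right)} = \frac{1}{L - 2} = \frac{1}{-2 + L}$)
$k{\left(X \right)} = X + X^{3}$ ($k{\left(X \right)} = X^{2} X + X = X^{3} + X = X + X^{3}$)
$- \frac{8522}{k{\left(r{\left(16 \right)} \right)}} = - \frac{8522}{\frac{1}{-2 + 16} + \left(\frac{1}{-2 + 16}\right)^{3}} = - \frac{8522}{\frac{1}{14} + \left(\frac{1}{14}\right)^{3}} = - \frac{8522}{\frac{1}{14} + \frac{1}{2744}} = - \frac{8522}{\frac{197}{2744}} = \left(-8522\right) \frac{2744}{197} = - \frac{23384368}{197}$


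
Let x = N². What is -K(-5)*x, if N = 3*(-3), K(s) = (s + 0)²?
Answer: -2025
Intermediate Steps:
K(s) = s²
N = -9
x = 81 (x = (-9)² = 81)
-K(-5)*x = -(-5)²*81 = -25*81 = -1*2025 = -2025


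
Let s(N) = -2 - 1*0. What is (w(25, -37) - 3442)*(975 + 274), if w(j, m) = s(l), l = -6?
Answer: -4301556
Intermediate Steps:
s(N) = -2 (s(N) = -2 + 0 = -2)
w(j, m) = -2
(w(25, -37) - 3442)*(975 + 274) = (-2 - 3442)*(975 + 274) = -3444*1249 = -4301556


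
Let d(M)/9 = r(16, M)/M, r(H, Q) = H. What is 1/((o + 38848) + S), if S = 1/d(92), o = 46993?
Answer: 36/3090299 ≈ 1.1649e-5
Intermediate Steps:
d(M) = 144/M (d(M) = 9*(16/M) = 144/M)
S = 23/36 (S = 1/(144/92) = 1/(144*(1/92)) = 1/(36/23) = 23/36 ≈ 0.63889)
1/((o + 38848) + S) = 1/((46993 + 38848) + 23/36) = 1/(85841 + 23/36) = 1/(3090299/36) = 36/3090299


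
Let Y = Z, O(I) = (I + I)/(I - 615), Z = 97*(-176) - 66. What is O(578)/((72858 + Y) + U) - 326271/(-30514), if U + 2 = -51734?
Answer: 546132743/51113724 ≈ 10.685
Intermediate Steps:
U = -51736 (U = -2 - 51734 = -51736)
Z = -17138 (Z = -17072 - 66 = -17138)
O(I) = 2*I/(-615 + I) (O(I) = (2*I)/(-615 + I) = 2*I/(-615 + I))
Y = -17138
O(578)/((72858 + Y) + U) - 326271/(-30514) = (2*578/(-615 + 578))/((72858 - 17138) - 51736) - 326271/(-30514) = (2*578/(-37))/(55720 - 51736) - 326271*(-1/30514) = (2*578*(-1/37))/3984 + 29661/2774 = -1156/37*1/3984 + 29661/2774 = -289/36852 + 29661/2774 = 546132743/51113724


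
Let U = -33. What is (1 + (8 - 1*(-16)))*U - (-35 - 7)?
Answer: -783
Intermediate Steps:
(1 + (8 - 1*(-16)))*U - (-35 - 7) = (1 + (8 - 1*(-16)))*(-33) - (-35 - 7) = (1 + (8 + 16))*(-33) - 1*(-42) = (1 + 24)*(-33) + 42 = 25*(-33) + 42 = -825 + 42 = -783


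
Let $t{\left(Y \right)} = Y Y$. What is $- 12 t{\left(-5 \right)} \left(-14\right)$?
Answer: $4200$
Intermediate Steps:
$t{\left(Y \right)} = Y^{2}$
$- 12 t{\left(-5 \right)} \left(-14\right) = - 12 \left(-5\right)^{2} \left(-14\right) = \left(-12\right) 25 \left(-14\right) = \left(-300\right) \left(-14\right) = 4200$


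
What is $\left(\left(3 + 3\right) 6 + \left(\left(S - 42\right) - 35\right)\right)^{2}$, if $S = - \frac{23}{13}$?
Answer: $\frac{309136}{169} \approx 1829.2$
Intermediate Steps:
$S = - \frac{23}{13}$ ($S = \left(-23\right) \frac{1}{13} = - \frac{23}{13} \approx -1.7692$)
$\left(\left(3 + 3\right) 6 + \left(\left(S - 42\right) - 35\right)\right)^{2} = \left(\left(3 + 3\right) 6 - \frac{1024}{13}\right)^{2} = \left(6 \cdot 6 - \frac{1024}{13}\right)^{2} = \left(36 - \frac{1024}{13}\right)^{2} = \left(- \frac{556}{13}\right)^{2} = \frac{309136}{169}$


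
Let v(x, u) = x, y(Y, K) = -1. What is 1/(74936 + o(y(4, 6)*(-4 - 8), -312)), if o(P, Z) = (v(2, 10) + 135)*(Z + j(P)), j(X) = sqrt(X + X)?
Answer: 4024/129484301 - 137*sqrt(6)/517937204 ≈ 3.0429e-5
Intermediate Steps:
j(X) = sqrt(2)*sqrt(X) (j(X) = sqrt(2*X) = sqrt(2)*sqrt(X))
o(P, Z) = 137*Z + 137*sqrt(2)*sqrt(P) (o(P, Z) = (2 + 135)*(Z + sqrt(2)*sqrt(P)) = 137*(Z + sqrt(2)*sqrt(P)) = 137*Z + 137*sqrt(2)*sqrt(P))
1/(74936 + o(y(4, 6)*(-4 - 8), -312)) = 1/(74936 + (137*(-312) + 137*sqrt(2)*sqrt(-(-4 - 8)))) = 1/(74936 + (-42744 + 137*sqrt(2)*sqrt(-1*(-12)))) = 1/(74936 + (-42744 + 137*sqrt(2)*sqrt(12))) = 1/(74936 + (-42744 + 137*sqrt(2)*(2*sqrt(3)))) = 1/(74936 + (-42744 + 274*sqrt(6))) = 1/(32192 + 274*sqrt(6))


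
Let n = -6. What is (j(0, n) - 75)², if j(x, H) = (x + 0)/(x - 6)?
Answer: 5625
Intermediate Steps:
j(x, H) = x/(-6 + x)
(j(0, n) - 75)² = (0/(-6 + 0) - 75)² = (0/(-6) - 75)² = (0*(-⅙) - 75)² = (0 - 75)² = (-75)² = 5625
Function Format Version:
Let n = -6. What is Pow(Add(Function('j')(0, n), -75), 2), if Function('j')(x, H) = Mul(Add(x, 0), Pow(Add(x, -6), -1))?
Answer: 5625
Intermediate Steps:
Function('j')(x, H) = Mul(x, Pow(Add(-6, x), -1))
Pow(Add(Function('j')(0, n), -75), 2) = Pow(Add(Mul(0, Pow(Add(-6, 0), -1)), -75), 2) = Pow(Add(Mul(0, Pow(-6, -1)), -75), 2) = Pow(Add(Mul(0, Rational(-1, 6)), -75), 2) = Pow(Add(0, -75), 2) = Pow(-75, 2) = 5625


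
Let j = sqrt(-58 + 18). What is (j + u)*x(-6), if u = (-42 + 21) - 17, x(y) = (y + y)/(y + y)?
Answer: -38 + 2*I*sqrt(10) ≈ -38.0 + 6.3246*I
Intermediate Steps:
x(y) = 1 (x(y) = (2*y)/((2*y)) = (2*y)*(1/(2*y)) = 1)
u = -38 (u = -21 - 17 = -38)
j = 2*I*sqrt(10) (j = sqrt(-40) = 2*I*sqrt(10) ≈ 6.3246*I)
(j + u)*x(-6) = (2*I*sqrt(10) - 38)*1 = (-38 + 2*I*sqrt(10))*1 = -38 + 2*I*sqrt(10)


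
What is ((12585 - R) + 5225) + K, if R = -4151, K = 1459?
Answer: 23420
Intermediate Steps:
((12585 - R) + 5225) + K = ((12585 - 1*(-4151)) + 5225) + 1459 = ((12585 + 4151) + 5225) + 1459 = (16736 + 5225) + 1459 = 21961 + 1459 = 23420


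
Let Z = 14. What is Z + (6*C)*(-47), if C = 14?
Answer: -3934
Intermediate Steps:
Z + (6*C)*(-47) = 14 + (6*14)*(-47) = 14 + 84*(-47) = 14 - 3948 = -3934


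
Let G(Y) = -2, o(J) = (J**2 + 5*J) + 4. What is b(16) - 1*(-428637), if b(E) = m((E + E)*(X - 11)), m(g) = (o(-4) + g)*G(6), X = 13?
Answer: 428509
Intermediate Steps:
o(J) = 4 + J**2 + 5*J
m(g) = -2*g (m(g) = ((4 + (-4)**2 + 5*(-4)) + g)*(-2) = ((4 + 16 - 20) + g)*(-2) = (0 + g)*(-2) = g*(-2) = -2*g)
b(E) = -8*E (b(E) = -2*(E + E)*(13 - 11) = -2*2*E*2 = -8*E)
b(16) - 1*(-428637) = -8*16 - 1*(-428637) = -128 + 428637 = 428509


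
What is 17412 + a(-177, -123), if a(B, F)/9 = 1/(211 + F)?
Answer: 1532265/88 ≈ 17412.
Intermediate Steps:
a(B, F) = 9/(211 + F)
17412 + a(-177, -123) = 17412 + 9/(211 - 123) = 17412 + 9/88 = 1532265/88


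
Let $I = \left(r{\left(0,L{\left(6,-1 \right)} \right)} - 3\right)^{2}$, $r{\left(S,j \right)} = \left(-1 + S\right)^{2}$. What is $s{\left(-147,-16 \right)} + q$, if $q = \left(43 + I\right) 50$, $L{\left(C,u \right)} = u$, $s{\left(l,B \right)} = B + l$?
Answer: $2187$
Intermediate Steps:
$I = 4$ ($I = \left(\left(-1 + 0\right)^{2} - 3\right)^{2} = \left(\left(-1\right)^{2} - 3\right)^{2} = \left(1 - 3\right)^{2} = \left(-2\right)^{2} = 4$)
$q = 2350$ ($q = \left(43 + 4\right) 50 = 47 \cdot 50 = 2350$)
$s{\left(-147,-16 \right)} + q = \left(-16 - 147\right) + 2350 = -163 + 2350 = 2187$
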